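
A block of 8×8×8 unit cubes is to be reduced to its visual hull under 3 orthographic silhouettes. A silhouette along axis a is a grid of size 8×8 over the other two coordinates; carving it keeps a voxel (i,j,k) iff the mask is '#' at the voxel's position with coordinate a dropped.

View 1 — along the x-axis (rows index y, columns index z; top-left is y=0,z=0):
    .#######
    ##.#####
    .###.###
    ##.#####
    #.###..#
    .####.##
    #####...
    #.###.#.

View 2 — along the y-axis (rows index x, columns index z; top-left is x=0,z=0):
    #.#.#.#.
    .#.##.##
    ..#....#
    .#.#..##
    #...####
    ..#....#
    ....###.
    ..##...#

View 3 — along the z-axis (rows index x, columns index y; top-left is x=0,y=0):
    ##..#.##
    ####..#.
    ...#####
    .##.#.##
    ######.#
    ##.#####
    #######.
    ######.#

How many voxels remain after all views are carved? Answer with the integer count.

full grid |V| = 512
step 1: project along x, AND mask (48/64) → |grid| = 384
step 2: project along y, AND mask (28/64) → |grid| = 172
step 3: project along z, AND mask (48/64) → |grid| = 128

|visual hull| = 128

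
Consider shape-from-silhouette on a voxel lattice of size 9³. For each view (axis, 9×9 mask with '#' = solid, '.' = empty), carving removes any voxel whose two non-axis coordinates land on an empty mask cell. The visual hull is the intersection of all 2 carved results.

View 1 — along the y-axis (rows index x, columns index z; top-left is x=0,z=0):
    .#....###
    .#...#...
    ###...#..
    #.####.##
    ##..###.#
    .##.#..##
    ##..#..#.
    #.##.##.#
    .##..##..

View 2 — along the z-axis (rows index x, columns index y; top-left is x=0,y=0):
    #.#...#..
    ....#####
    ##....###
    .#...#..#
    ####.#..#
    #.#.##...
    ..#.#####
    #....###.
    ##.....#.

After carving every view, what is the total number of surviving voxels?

start: 9×9×9 = 729 voxels
V1 y: intersect with XZ mask (42 set) -- 378 left
V2 z: intersect with XY mask (39 set) -- 179 left

remaining voxels: 179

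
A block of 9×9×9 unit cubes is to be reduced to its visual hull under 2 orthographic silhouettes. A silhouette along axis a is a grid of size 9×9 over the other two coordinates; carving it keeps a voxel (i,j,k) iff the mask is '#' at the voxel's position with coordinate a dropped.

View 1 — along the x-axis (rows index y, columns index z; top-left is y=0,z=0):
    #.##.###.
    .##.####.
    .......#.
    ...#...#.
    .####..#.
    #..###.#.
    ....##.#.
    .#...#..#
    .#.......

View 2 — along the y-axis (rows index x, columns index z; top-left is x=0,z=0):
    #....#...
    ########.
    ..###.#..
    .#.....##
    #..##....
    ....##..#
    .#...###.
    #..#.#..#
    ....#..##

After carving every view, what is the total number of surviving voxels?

before carving: 729 voxels (9×9×9)
carve view 1 (along x, YZ-mask fill 32/81): 288 voxels remain
carve view 2 (along y, XZ-mask fill 34/81): 125 voxels remain

remaining voxels: 125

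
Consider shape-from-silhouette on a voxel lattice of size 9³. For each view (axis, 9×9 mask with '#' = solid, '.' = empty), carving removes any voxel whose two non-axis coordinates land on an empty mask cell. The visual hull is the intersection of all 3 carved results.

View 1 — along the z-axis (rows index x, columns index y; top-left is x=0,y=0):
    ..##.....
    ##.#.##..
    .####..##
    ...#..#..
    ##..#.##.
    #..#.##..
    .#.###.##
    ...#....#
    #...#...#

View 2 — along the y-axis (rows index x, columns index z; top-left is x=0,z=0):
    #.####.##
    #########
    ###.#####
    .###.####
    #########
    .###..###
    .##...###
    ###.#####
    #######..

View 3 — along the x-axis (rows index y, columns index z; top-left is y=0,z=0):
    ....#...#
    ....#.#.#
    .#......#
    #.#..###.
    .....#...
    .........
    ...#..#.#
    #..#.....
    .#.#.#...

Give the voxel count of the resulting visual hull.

75 voxels

start: 9×9×9 = 729 voxels
[1] z-view keeps 35 columns → grid now 315
[2] y-view keeps 66 columns → grid now 257
[3] x-view keeps 21 columns → grid now 75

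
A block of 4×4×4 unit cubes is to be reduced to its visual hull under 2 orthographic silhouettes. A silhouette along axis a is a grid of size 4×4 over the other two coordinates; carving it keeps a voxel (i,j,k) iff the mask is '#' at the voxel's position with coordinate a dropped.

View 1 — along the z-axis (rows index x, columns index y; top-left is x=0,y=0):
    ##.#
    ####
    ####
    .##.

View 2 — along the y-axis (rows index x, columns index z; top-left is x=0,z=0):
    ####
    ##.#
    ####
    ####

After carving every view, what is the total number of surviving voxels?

initial block: 4^3 = 64
step 1: project along z, AND mask (13/16) → |grid| = 52
step 2: project along y, AND mask (15/16) → |grid| = 48

voxel count = 48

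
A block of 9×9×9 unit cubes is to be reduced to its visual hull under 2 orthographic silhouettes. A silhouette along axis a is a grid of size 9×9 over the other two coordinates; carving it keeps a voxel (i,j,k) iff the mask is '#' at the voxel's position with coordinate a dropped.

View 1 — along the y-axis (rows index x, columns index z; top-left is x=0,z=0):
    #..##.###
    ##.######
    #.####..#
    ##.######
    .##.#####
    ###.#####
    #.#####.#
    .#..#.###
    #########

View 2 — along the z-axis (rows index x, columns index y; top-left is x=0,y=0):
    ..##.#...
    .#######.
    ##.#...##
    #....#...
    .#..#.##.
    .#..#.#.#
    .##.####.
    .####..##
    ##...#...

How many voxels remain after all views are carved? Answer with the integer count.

279 voxels

initial block: 9^3 = 729
after view 1 [y-axis, 64 of 81 cells solid] → remaining = 576
after view 2 [z-axis, 40 of 81 cells solid] → remaining = 279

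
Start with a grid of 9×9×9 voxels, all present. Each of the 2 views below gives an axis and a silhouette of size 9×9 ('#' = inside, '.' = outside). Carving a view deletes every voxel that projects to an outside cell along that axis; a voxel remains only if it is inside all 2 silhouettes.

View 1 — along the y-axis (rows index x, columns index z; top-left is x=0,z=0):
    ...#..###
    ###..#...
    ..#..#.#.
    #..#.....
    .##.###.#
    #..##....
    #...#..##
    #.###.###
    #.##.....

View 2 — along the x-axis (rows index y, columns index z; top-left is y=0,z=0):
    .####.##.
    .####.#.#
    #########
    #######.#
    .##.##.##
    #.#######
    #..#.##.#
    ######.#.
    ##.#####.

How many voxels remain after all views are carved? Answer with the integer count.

initial block: 9^3 = 729
carve view 1 (along y, XZ-mask fill 36/81): 324 voxels remain
carve view 2 (along x, YZ-mask fill 62/81): 247 voxels remain

remaining voxels: 247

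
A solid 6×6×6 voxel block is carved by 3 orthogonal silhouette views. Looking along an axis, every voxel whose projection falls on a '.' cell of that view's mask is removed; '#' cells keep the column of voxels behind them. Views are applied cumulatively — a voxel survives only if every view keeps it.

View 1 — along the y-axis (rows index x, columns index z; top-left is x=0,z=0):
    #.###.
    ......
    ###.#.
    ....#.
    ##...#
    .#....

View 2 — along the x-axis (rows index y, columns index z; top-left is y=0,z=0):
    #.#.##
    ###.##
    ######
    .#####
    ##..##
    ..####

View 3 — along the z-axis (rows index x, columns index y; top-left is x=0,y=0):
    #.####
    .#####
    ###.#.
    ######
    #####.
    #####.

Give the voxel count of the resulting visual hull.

voxel count = 52

start: 6×6×6 = 216 voxels
V1 y: intersect with XZ mask (13 set) -- 78 left
V2 x: intersect with YZ mask (28 set) -- 61 left
V3 z: intersect with XY mask (30 set) -- 52 left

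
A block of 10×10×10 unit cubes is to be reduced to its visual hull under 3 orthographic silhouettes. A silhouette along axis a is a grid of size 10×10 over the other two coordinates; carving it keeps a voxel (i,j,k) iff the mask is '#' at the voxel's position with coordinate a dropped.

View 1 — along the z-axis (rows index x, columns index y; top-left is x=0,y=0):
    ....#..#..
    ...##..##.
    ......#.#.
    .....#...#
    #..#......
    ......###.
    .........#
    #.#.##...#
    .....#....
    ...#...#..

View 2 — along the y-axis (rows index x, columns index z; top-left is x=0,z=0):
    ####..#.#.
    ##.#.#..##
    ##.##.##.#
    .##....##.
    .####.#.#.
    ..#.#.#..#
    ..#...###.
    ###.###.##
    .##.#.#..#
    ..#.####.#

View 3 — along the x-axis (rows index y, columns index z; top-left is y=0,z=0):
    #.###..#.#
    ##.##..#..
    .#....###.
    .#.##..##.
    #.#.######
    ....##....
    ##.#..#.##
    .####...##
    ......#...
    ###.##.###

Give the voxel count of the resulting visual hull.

voxel count = 74

start: 10×10×10 = 1000 voxels
carve view 1 (along z, XY-mask fill 24/100): 240 voxels remain
carve view 2 (along y, XZ-mask fill 56/100): 143 voxels remain
carve view 3 (along x, YZ-mask fill 51/100): 74 voxels remain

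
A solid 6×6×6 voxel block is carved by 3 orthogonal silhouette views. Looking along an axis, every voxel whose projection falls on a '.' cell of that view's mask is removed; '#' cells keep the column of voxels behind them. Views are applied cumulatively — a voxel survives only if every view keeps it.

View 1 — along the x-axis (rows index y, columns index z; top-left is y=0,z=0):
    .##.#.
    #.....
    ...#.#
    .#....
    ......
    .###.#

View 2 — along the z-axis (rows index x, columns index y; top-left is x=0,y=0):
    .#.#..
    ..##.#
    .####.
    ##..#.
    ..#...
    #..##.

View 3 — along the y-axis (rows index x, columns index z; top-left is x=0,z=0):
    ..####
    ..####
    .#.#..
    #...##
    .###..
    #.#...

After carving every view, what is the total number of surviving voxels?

before carving: 216 voxels (6×6×6)
after view 1 [x-axis, 11 of 36 cells solid] → remaining = 66
after view 2 [z-axis, 16 of 36 cells solid] → remaining = 23
after view 3 [y-axis, 18 of 36 cells solid] → remaining = 11

remaining voxels: 11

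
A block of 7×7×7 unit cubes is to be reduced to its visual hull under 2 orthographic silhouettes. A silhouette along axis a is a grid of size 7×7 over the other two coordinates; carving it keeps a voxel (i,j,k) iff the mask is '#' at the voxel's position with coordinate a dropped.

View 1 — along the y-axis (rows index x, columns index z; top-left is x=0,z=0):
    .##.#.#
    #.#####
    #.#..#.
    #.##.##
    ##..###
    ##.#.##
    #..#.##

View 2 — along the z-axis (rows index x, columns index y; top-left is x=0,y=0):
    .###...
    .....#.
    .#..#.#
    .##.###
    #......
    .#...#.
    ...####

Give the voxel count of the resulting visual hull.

full grid |V| = 343
[1] y-view keeps 32 columns → grid now 224
[2] z-view keeps 19 columns → grid now 83

83 voxels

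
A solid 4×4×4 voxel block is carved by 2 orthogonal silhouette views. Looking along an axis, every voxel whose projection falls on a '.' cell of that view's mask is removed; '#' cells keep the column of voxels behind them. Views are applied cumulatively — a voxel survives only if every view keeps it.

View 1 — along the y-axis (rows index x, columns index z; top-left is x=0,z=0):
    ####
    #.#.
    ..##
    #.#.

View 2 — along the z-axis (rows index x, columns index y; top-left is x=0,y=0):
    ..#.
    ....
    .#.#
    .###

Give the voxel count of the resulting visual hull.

voxel count = 14

before carving: 64 voxels (4×4×4)
V1 y: intersect with XZ mask (10 set) -- 40 left
V2 z: intersect with XY mask (6 set) -- 14 left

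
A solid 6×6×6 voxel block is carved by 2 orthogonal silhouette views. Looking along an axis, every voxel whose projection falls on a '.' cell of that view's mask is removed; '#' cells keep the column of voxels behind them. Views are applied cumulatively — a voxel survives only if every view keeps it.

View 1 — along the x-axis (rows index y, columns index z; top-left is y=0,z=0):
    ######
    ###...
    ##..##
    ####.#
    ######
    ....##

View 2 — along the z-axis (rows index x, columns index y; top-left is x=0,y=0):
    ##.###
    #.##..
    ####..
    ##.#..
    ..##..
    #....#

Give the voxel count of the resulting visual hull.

start: 6×6×6 = 216 voxels
  1. axis=0 (YZ plane), |mask|=26  ⇒  voxels=156
  2. axis=2 (XY plane), |mask|=19  ⇒  voxels=86

|visual hull| = 86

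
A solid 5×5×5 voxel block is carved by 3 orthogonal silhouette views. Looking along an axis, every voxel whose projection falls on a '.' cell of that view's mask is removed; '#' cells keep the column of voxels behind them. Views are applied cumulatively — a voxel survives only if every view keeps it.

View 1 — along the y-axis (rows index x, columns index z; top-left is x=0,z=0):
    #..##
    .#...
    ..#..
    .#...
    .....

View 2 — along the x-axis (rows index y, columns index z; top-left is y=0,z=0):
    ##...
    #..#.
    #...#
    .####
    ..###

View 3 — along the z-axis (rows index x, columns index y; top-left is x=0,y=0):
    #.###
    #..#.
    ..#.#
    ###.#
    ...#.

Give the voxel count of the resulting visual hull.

start: 5×5×5 = 125 voxels
after view 1 [y-axis, 6 of 25 cells solid] → remaining = 30
after view 2 [x-axis, 13 of 25 cells solid] → remaining = 15
after view 3 [z-axis, 13 of 25 cells solid] → remaining = 11

|visual hull| = 11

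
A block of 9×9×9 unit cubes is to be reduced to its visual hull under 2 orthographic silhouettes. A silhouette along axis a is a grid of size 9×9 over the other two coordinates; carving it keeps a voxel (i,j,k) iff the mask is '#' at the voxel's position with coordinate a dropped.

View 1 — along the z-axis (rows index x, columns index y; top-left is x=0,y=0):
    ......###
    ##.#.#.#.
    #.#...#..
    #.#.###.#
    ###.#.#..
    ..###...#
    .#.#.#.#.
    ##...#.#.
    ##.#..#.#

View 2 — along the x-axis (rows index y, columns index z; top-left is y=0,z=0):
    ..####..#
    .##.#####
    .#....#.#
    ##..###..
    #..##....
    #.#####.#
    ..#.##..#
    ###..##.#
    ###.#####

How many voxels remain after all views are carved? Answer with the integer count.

start: 9×9×9 = 729 voxels
[1] z-view keeps 39 columns → grid now 351
[2] x-view keeps 48 columns → grid now 210

210 voxels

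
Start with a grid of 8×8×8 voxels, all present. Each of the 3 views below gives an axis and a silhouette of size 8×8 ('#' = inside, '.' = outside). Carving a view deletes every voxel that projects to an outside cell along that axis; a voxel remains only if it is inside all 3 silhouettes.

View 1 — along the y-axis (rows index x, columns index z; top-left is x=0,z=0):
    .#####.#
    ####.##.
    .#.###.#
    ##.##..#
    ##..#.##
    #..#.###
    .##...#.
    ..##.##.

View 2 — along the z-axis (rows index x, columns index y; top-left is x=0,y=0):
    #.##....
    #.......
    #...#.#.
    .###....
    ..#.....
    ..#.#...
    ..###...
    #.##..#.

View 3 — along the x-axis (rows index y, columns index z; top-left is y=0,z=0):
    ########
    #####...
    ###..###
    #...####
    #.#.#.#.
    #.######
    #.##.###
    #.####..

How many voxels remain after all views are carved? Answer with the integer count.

remaining voxels: 67

full grid |V| = 512
carve view 1 (along y, XZ-mask fill 39/64): 312 voxels remain
carve view 2 (along z, XY-mask fill 20/64): 94 voxels remain
carve view 3 (along x, YZ-mask fill 46/64): 67 voxels remain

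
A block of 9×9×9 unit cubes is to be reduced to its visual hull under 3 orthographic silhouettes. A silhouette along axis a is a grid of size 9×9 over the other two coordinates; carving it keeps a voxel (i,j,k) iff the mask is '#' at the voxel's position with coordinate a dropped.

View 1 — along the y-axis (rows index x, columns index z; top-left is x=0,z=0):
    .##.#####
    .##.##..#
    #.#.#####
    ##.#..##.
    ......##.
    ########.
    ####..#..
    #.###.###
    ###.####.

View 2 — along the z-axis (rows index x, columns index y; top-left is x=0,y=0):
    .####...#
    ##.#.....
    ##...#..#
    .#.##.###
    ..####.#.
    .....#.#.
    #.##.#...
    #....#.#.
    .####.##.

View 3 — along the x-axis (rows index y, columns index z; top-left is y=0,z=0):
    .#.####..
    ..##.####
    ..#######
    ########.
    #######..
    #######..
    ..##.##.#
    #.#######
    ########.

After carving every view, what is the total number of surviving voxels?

full grid |V| = 729
carve view 1 (along y, XZ-mask fill 53/81): 477 voxels remain
carve view 2 (along z, XY-mask fill 38/81): 217 voxels remain
carve view 3 (along x, YZ-mask fill 61/81): 164 voxels remain

|visual hull| = 164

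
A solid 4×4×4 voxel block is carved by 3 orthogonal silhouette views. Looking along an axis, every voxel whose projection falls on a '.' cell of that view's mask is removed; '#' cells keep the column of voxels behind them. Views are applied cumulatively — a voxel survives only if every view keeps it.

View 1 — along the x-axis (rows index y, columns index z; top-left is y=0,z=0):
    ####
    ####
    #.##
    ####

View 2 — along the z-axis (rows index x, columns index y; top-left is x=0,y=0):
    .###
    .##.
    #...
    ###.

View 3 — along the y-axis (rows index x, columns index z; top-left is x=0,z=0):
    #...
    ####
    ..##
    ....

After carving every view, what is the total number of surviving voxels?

voxel count = 12

before carving: 64 voxels (4×4×4)
[1] x-view keeps 15 columns → grid now 60
[2] z-view keeps 9 columns → grid now 33
[3] y-view keeps 7 columns → grid now 12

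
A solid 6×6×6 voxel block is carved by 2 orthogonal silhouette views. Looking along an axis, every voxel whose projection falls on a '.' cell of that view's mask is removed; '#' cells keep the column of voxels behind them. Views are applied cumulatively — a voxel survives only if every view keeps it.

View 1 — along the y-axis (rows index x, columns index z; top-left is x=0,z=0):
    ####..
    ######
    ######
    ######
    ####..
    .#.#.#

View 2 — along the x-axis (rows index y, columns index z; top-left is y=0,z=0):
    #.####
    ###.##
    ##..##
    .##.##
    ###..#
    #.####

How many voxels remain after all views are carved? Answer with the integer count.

voxel count = 125

start: 6×6×6 = 216 voxels
step 1: project along y, AND mask (29/36) → |grid| = 174
step 2: project along x, AND mask (27/36) → |grid| = 125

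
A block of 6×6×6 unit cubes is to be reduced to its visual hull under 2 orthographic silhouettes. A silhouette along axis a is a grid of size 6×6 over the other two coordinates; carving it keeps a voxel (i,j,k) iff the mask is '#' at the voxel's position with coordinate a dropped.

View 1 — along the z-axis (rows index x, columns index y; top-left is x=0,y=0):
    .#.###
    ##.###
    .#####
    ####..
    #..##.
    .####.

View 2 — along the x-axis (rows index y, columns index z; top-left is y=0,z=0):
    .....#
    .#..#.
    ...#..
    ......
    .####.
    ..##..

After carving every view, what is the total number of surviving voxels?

before carving: 216 voxels (6×6×6)
V1 z: intersect with XY mask (25 set) -- 150 left
V2 x: intersect with YZ mask (10 set) -- 42 left

42 voxels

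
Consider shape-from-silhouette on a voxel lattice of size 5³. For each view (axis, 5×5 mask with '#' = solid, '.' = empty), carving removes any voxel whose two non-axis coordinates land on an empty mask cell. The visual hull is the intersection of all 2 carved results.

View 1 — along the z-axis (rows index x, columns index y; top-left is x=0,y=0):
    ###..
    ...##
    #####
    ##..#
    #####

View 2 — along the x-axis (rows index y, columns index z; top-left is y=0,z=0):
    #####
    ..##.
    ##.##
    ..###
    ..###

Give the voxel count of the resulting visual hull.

|visual hull| = 61

start: 5×5×5 = 125 voxels
V1 z: intersect with XY mask (18 set) -- 90 left
V2 x: intersect with YZ mask (17 set) -- 61 left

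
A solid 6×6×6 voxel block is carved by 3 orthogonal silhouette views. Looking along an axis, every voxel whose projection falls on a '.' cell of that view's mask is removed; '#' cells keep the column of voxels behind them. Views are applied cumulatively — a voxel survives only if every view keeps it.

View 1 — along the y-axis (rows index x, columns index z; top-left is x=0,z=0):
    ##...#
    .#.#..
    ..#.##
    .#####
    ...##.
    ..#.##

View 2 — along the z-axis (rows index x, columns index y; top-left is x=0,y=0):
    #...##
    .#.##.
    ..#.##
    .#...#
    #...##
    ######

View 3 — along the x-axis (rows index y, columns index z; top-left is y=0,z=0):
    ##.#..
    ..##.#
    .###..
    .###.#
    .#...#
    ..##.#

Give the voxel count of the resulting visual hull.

remaining voxels: 29

start: 6×6×6 = 216 voxels
after view 1 [y-axis, 18 of 36 cells solid] → remaining = 108
after view 2 [z-axis, 20 of 36 cells solid] → remaining = 58
after view 3 [x-axis, 18 of 36 cells solid] → remaining = 29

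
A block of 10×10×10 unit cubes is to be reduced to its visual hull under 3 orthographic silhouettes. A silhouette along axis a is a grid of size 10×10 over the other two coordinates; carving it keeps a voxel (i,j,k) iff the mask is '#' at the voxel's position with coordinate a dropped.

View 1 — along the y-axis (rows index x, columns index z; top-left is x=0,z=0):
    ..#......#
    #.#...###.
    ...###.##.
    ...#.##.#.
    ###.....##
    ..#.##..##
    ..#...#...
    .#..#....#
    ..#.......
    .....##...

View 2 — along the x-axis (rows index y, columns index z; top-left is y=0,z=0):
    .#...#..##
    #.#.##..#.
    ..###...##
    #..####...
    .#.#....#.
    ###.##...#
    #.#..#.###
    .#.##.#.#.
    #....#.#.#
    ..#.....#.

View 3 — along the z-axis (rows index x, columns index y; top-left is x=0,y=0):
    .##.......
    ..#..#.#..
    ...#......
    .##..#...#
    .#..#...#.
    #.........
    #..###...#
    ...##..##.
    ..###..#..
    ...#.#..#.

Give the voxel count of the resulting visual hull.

full grid |V| = 1000
V1 y: intersect with XZ mask (34 set) -- 340 left
V2 x: intersect with YZ mask (45 set) -- 162 left
V3 z: intersect with XY mask (30 set) -- 41 left

voxel count = 41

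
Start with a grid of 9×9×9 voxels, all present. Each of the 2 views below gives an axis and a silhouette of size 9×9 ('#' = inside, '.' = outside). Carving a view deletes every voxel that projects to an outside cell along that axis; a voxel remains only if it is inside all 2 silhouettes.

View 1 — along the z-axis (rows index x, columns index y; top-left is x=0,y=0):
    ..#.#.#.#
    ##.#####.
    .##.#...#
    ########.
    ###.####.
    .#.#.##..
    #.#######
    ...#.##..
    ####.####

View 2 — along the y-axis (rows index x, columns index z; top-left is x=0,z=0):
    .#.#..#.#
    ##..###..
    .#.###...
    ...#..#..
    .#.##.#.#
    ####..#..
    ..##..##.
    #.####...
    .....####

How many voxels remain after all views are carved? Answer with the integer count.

voxel count = 217

start: 9×9×9 = 729 voxels
carve view 1 (along z, XY-mask fill 53/81): 477 voxels remain
carve view 2 (along y, XZ-mask fill 38/81): 217 voxels remain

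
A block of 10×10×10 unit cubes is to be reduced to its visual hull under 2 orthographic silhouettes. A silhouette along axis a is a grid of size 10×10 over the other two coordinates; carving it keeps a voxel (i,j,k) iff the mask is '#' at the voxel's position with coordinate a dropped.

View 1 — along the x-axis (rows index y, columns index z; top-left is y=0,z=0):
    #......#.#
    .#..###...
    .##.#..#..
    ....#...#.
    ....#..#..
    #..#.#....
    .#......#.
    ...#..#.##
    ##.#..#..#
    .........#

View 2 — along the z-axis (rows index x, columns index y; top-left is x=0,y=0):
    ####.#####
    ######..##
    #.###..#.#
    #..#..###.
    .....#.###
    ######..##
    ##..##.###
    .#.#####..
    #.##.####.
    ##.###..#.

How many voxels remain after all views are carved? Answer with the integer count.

full grid |V| = 1000
carve view 1 (along x, YZ-mask fill 30/100): 300 voxels remain
carve view 2 (along z, XY-mask fill 66/100): 202 voxels remain

202 voxels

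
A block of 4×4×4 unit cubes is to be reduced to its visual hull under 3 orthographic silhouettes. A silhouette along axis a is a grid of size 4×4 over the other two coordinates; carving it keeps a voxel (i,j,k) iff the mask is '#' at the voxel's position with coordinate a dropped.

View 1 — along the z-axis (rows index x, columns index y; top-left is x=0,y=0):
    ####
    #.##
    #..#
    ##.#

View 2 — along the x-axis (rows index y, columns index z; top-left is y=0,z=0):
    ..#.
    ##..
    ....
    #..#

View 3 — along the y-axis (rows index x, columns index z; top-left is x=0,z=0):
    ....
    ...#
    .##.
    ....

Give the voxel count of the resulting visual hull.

initial block: 4^3 = 64
  1. axis=2 (XY plane), |mask|=12  ⇒  voxels=48
  2. axis=0 (YZ plane), |mask|=5  ⇒  voxels=16
  3. axis=1 (XZ plane), |mask|=3  ⇒  voxels=2

remaining voxels: 2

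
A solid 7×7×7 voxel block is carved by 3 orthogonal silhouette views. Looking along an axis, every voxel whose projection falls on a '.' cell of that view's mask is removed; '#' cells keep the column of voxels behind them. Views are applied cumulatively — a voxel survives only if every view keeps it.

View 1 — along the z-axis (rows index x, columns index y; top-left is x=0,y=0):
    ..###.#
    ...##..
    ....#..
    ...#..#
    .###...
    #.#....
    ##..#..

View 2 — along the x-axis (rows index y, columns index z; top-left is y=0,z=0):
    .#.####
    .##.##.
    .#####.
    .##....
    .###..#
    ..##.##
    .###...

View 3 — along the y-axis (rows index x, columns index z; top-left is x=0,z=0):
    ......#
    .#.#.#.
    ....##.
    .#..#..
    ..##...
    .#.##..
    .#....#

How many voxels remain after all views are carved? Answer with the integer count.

initial block: 7^3 = 343
V1 z: intersect with XY mask (17 set) -- 119 left
V2 x: intersect with YZ mask (27 set) -- 63 left
V3 y: intersect with XZ mask (15 set) -- 21 left

21 voxels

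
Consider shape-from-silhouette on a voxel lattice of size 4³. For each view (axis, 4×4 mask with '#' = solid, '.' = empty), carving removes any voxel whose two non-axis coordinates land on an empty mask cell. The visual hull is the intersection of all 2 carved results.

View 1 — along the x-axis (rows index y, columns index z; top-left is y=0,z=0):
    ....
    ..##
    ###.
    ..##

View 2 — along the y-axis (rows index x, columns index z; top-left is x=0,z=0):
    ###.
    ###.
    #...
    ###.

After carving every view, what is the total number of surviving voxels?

initial block: 4^3 = 64
  1. axis=0 (YZ plane), |mask|=7  ⇒  voxels=28
  2. axis=1 (XZ plane), |mask|=10  ⇒  voxels=16

remaining voxels: 16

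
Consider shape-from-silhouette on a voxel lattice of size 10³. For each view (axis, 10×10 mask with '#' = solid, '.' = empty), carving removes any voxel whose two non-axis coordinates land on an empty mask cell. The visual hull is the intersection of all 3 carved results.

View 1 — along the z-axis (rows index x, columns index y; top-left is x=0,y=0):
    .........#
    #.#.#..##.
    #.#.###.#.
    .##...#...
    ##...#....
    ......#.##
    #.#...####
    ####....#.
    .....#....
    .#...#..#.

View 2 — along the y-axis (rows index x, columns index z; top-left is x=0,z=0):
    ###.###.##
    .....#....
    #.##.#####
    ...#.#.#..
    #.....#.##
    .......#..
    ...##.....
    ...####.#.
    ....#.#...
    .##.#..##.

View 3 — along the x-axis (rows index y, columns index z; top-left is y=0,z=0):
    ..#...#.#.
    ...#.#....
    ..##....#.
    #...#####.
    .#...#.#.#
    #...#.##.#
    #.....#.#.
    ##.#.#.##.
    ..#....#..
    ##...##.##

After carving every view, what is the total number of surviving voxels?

initial block: 10^3 = 1000
V1 z: intersect with XY mask (36 set) -- 360 left
V2 y: intersect with XZ mask (39 set) -- 139 left
V3 x: intersect with YZ mask (40 set) -- 53 left

remaining voxels: 53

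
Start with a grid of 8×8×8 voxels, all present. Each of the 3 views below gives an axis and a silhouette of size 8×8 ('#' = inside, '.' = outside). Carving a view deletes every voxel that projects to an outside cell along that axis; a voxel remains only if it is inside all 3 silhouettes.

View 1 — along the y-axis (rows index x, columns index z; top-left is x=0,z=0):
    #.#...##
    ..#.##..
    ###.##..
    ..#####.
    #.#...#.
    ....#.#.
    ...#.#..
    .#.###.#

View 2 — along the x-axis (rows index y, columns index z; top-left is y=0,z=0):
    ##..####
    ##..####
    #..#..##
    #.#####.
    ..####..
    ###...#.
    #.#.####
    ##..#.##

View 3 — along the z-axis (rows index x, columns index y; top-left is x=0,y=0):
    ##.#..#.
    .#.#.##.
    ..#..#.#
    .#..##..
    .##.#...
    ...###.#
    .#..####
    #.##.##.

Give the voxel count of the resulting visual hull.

full grid |V| = 512
[1] y-view keeps 29 columns → grid now 232
[2] x-view keeps 41 columns → grid now 151
[3] z-view keeps 31 columns → grid now 66

voxel count = 66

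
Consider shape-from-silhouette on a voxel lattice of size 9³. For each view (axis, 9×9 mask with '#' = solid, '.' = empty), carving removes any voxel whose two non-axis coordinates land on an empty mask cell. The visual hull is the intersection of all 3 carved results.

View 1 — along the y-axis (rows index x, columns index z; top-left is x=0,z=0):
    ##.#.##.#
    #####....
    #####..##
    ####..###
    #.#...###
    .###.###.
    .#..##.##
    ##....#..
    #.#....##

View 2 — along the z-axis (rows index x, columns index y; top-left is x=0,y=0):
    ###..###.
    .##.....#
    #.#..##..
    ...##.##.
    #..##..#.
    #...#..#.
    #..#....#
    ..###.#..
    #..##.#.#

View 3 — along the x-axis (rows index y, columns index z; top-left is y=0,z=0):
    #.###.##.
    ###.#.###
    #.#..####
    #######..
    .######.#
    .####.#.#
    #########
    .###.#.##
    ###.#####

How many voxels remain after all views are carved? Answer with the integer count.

voxel count = 140

full grid |V| = 729
V1 y: intersect with XZ mask (48 set) -- 432 left
V2 z: intersect with XY mask (36 set) -- 192 left
V3 x: intersect with YZ mask (62 set) -- 140 left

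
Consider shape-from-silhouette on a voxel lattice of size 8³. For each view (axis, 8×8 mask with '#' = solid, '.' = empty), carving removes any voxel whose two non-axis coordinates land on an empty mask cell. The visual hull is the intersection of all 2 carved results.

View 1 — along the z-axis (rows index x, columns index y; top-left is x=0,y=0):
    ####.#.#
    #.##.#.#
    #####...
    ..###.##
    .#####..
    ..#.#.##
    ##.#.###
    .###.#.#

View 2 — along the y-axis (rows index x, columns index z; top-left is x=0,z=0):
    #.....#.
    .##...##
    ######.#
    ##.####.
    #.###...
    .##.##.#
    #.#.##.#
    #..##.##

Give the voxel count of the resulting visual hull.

initial block: 8^3 = 512
  1. axis=2 (XY plane), |mask|=41  ⇒  voxels=328
  2. axis=1 (XZ plane), |mask|=38  ⇒  voxels=192

192 voxels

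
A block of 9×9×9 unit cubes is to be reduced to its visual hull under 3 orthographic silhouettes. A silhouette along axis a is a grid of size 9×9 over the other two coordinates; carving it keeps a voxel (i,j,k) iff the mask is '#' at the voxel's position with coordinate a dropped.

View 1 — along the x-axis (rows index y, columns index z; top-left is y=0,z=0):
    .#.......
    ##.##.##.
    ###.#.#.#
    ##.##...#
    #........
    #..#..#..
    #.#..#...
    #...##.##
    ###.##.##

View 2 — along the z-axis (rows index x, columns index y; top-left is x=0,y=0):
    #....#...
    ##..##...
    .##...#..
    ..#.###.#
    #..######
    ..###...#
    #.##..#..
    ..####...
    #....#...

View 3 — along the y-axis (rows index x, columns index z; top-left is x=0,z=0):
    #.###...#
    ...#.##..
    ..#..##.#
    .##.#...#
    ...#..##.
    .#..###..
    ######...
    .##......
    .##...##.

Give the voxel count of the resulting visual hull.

before carving: 729 voxels (9×9×9)
step 1: project along x, AND mask (37/81) → |grid| = 333
step 2: project along z, AND mask (35/81) → |grid| = 128
step 3: project along y, AND mask (35/81) → |grid| = 51

|visual hull| = 51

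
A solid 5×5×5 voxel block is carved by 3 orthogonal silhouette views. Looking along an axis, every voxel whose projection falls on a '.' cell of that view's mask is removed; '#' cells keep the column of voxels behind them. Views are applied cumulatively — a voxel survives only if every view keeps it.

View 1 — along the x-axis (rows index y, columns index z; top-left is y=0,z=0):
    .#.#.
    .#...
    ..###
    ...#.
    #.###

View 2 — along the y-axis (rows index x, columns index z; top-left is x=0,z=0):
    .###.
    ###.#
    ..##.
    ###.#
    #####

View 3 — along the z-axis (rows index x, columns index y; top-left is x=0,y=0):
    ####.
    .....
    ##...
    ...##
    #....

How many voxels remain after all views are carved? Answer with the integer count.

remaining voxels: 12

start: 5×5×5 = 125 voxels
step 1: project along x, AND mask (11/25) → |grid| = 55
step 2: project along y, AND mask (18/25) → |grid| = 39
step 3: project along z, AND mask (9/25) → |grid| = 12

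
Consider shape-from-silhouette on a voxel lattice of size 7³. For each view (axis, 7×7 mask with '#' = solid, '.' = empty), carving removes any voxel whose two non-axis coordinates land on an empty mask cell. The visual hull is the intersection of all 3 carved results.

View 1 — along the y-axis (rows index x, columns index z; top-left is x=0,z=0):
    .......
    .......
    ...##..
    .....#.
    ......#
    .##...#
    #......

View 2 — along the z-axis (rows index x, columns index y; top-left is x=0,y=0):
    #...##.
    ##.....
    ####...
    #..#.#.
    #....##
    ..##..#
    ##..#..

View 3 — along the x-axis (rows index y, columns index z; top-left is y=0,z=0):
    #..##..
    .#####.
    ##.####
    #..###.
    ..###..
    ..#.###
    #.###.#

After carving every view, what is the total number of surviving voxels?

17 voxels

before carving: 343 voxels (7×7×7)
  1. axis=1 (XZ plane), |mask|=8  ⇒  voxels=56
  2. axis=2 (XY plane), |mask|=21  ⇒  voxels=26
  3. axis=0 (YZ plane), |mask|=30  ⇒  voxels=17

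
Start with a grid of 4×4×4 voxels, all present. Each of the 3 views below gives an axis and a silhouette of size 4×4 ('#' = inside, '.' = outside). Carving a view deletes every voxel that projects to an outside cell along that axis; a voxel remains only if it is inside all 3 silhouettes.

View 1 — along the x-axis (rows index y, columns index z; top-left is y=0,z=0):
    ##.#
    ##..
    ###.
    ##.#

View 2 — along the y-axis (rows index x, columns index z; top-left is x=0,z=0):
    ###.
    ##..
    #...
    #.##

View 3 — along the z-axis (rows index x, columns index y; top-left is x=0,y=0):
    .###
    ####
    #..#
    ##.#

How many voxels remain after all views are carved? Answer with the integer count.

voxel count = 22

start: 4×4×4 = 64 voxels
V1 x: intersect with YZ mask (11 set) -- 44 left
V2 y: intersect with XZ mask (9 set) -- 28 left
V3 z: intersect with XY mask (12 set) -- 22 left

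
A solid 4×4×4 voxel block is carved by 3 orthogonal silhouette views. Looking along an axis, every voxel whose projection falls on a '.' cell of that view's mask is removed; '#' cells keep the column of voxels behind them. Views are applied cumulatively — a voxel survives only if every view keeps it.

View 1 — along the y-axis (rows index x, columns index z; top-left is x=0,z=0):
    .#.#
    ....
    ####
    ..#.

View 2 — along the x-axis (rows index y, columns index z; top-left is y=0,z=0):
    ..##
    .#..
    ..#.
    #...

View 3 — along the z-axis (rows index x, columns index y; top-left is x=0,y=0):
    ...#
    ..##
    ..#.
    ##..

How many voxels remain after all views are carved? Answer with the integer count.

|visual hull| = 2

full grid |V| = 64
[1] y-view keeps 7 columns → grid now 28
[2] x-view keeps 5 columns → grid now 9
[3] z-view keeps 6 columns → grid now 2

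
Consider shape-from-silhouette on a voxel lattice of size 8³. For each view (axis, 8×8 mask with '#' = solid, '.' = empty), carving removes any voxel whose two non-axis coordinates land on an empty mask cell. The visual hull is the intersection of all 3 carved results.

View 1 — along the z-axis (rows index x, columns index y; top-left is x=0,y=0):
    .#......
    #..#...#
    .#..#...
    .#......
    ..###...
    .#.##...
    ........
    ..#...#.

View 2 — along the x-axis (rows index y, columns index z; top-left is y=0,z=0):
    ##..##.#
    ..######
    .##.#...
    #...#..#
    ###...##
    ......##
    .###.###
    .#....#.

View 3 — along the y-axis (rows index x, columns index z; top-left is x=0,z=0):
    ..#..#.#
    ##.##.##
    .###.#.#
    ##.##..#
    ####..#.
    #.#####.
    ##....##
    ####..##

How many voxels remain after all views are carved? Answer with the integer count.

before carving: 512 voxels (8×8×8)
carve view 1 (along z, XY-mask fill 15/64): 120 voxels remain
carve view 2 (along x, YZ-mask fill 32/64): 67 voxels remain
carve view 3 (along y, XZ-mask fill 40/64): 46 voxels remain

voxel count = 46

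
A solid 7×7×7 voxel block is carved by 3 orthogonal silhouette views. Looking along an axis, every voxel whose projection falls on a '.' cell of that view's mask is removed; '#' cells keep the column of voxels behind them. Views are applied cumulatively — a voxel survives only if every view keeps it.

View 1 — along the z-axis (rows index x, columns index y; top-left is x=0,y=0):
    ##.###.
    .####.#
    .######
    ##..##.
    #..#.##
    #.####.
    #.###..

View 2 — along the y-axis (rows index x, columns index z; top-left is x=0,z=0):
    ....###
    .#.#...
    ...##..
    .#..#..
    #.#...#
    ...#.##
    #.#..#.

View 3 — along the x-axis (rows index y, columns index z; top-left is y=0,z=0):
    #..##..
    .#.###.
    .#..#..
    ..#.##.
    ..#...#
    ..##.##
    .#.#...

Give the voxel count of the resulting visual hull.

start: 7×7×7 = 343 voxels
carve view 1 (along z, XY-mask fill 33/49): 231 voxels remain
carve view 2 (along y, XZ-mask fill 18/49): 84 voxels remain
carve view 3 (along x, YZ-mask fill 20/49): 36 voxels remain

voxel count = 36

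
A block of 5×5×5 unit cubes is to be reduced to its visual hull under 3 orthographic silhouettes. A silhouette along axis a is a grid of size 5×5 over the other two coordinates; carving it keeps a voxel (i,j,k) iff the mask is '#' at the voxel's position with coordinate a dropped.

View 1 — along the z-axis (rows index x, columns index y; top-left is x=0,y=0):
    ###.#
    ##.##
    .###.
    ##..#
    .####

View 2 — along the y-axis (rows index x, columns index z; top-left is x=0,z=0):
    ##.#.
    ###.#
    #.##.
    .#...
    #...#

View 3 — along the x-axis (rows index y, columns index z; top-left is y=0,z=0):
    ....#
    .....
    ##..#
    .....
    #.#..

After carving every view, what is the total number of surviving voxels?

remaining voxels: 10

start: 5×5×5 = 125 voxels
carve view 1 (along z, XY-mask fill 18/25): 90 voxels remain
carve view 2 (along y, XZ-mask fill 13/25): 48 voxels remain
carve view 3 (along x, YZ-mask fill 6/25): 10 voxels remain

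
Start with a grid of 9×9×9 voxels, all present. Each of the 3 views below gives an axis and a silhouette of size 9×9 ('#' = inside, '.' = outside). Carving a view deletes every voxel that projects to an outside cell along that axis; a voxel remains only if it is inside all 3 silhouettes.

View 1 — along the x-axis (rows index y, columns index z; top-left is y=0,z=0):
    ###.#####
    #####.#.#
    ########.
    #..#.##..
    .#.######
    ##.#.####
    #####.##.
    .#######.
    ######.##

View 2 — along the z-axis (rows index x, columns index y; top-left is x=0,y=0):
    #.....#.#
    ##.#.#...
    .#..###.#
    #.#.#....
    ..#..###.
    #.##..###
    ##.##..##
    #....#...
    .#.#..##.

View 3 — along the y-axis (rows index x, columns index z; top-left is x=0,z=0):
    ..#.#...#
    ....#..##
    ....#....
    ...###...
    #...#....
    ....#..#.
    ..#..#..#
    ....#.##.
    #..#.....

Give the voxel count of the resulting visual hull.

start: 9×9×9 = 729 voxels
carve view 1 (along x, YZ-mask fill 63/81): 567 voxels remain
carve view 2 (along z, XY-mask fill 37/81): 260 voxels remain
carve view 3 (along y, XZ-mask fill 22/81): 68 voxels remain

68 voxels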